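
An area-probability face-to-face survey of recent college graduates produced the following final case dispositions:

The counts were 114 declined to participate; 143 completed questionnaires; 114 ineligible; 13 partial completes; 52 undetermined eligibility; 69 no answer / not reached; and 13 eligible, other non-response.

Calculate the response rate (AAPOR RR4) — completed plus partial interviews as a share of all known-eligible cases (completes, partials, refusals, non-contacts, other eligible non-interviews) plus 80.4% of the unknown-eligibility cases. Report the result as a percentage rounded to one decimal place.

39.6%

Num → 143 + 13 = 156
Eligible (known) → 143 + 13 + 114 + 69 + 13 = 352
Estimated eligible among unknowns → 0.8040 × 52 = 41.81
Denom → 352 + 41.81 = 393.81
RR4 = 156 / 393.81 = 0.3961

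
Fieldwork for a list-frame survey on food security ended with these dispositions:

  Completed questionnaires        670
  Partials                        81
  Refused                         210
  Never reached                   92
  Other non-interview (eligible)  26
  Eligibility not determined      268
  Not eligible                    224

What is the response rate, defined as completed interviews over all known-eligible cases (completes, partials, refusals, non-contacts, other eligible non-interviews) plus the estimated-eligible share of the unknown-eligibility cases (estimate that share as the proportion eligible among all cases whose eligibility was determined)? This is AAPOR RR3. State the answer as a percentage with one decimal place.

Numerator: 670
Determined eligible: 670 + 81 + 210 + 92 + 26 = 1079
e = 1079 / (1079 + 224) = 1079 / 1303 = 0.8281
e × U: 0.8281 × 268 = 221.93
Denom: 1079 + 221.93 = 1300.93
RR3 = 670 / 1300.93 = 0.5150

51.5%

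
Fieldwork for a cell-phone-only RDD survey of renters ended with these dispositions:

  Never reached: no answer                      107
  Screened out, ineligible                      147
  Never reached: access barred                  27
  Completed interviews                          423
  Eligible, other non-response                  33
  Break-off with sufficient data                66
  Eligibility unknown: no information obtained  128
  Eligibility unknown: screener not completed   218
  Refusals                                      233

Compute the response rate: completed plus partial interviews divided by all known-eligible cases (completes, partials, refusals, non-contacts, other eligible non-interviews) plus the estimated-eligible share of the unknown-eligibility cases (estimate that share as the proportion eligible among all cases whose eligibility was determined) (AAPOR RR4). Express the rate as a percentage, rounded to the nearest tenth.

Never reached = 107 + 27 = 134
Eligibility not determined = 218 + 128 = 346
Numerator → 423 + 66 = 489
Eligible (known) → 423 + 66 + 233 + 134 + 33 = 889
e = 889 / (889 + 147) = 889 / 1036 = 0.8581
Estimated eligible among unknowns → 0.8581 × 346 = 296.90
Denom → 889 + 296.90 = 1185.90
RR4 = 489 / 1185.90 = 0.4123

41.2%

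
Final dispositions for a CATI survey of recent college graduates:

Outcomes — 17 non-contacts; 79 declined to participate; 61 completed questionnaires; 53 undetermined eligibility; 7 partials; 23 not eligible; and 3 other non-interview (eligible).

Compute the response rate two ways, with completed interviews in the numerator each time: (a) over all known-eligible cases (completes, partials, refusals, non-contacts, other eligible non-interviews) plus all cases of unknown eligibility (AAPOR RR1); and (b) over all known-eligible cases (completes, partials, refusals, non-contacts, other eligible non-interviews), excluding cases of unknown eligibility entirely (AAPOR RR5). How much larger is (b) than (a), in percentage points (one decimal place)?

8.8

Numerator: 61
Base: 61 + 7 + 79 + 17 + 3 + 53 = 220
RR1 = 61 / 220 = 0.2773
Base: 61 + 7 + 79 + 17 + 3 = 167
RR5 = 61 / 167 = 0.3653
Difference = 36.53 − 27.73 = 8.80 percentage points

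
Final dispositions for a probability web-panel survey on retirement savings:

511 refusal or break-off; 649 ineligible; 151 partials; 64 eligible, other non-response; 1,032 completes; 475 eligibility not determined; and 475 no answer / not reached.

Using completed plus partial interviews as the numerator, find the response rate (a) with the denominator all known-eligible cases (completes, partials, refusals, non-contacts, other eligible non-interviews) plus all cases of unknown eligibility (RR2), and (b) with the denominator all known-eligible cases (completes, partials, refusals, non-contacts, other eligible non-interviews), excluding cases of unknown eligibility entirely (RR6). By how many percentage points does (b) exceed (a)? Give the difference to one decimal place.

9.3

Num = 1032 + 151 = 1183
Denom = 1032 + 151 + 511 + 475 + 64 + 475 = 2708
RR2 = 1183 / 2708 = 0.4369
Denom = 1032 + 151 + 511 + 475 + 64 = 2233
RR6 = 1183 / 2233 = 0.5298
Difference = 52.98 − 43.69 = 9.29 percentage points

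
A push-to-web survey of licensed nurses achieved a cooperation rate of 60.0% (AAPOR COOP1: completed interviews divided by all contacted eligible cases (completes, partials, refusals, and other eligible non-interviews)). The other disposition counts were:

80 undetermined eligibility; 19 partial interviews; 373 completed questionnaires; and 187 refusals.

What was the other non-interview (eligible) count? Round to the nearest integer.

COOP1 = 373 / D = 0.600
D = 373 / 0.600 = 621.7
Other denominator terms total 579
other non-interview (eligible) = 621.7 − 579 ≈ 43

43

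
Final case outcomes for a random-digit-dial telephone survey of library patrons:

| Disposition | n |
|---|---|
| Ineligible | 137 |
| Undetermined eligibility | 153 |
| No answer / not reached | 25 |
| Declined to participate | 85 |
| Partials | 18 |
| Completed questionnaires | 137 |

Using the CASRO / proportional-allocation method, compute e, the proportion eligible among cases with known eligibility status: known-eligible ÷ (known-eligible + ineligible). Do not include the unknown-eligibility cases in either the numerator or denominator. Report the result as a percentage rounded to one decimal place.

65.9%

Eligible (known): 137 + 18 + 85 + 25 = 265
e = 265 / (265 + 137) = 265 / 402 = 0.6592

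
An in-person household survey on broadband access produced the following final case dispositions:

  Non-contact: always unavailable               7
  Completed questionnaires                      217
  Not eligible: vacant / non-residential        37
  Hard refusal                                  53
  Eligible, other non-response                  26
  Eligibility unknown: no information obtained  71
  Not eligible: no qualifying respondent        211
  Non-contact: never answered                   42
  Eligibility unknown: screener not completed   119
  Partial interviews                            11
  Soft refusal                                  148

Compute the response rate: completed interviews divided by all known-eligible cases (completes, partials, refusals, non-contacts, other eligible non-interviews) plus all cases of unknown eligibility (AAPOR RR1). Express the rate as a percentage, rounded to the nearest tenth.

Refusal or break-off = 53 + 148 = 201
Never reached = 42 + 7 = 49
Unknown if eligible = 119 + 71 = 190
Ineligible = 211 + 37 = 248
Top: 217
Base: 217 + 11 + 201 + 49 + 26 + 190 = 694
RR1 = 217 / 694 = 0.3127

31.3%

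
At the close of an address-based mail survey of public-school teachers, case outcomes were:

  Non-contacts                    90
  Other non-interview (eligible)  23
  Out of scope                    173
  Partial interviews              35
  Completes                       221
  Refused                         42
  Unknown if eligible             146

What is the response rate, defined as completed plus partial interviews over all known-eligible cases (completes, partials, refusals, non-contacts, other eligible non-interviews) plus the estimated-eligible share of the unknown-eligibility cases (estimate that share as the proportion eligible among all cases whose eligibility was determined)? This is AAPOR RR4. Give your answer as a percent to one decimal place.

49.8%

Num → 221 + 35 = 256
Determined eligible → 221 + 35 + 42 + 90 + 23 = 411
e = 411 / (411 + 173) = 411 / 584 = 0.7038
e × U → 0.7038 × 146 = 102.75
Base → 411 + 102.75 = 513.75
RR4 = 256 / 513.75 = 0.4983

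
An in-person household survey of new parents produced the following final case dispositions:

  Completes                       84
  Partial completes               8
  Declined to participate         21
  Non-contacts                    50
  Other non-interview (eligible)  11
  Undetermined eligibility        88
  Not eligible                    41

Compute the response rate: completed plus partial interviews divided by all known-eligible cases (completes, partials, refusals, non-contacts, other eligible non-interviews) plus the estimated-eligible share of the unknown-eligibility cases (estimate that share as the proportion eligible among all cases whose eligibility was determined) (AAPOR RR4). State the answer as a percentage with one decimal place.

Top = 84 + 8 = 92
Known eligible = 84 + 8 + 21 + 50 + 11 = 174
e = 174 / (174 + 41) = 174 / 215 = 0.8093
Eligible share of unknowns = 0.8093 × 88 = 71.22
Denominator = 174 + 71.22 = 245.22
RR4 = 92 / 245.22 = 0.3752

37.5%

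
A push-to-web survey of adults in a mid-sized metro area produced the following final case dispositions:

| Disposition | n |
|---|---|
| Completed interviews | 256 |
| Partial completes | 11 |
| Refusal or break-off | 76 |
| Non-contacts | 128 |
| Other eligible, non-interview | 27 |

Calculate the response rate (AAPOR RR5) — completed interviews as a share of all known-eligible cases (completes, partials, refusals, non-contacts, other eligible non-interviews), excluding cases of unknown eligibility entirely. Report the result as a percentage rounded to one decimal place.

Num = 256
Denominator = 256 + 11 + 76 + 128 + 27 = 498
RR5 = 256 / 498 = 0.5141

51.4%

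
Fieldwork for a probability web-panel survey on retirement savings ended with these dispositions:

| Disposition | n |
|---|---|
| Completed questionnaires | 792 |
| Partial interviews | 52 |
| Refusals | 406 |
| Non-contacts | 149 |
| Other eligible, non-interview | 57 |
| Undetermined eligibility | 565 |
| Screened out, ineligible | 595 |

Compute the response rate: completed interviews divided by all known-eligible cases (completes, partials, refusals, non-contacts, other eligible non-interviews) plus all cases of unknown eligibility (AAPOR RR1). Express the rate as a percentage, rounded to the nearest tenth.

Num = 792
Denominator = 792 + 52 + 406 + 149 + 57 + 565 = 2021
RR1 = 792 / 2021 = 0.3919

39.2%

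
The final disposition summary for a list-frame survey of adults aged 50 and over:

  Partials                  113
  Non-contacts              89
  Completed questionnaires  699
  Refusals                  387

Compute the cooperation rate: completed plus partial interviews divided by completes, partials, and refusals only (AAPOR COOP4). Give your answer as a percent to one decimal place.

67.7%

Top → 699 + 113 = 812
Base → 699 + 113 + 387 = 1199
COOP4 = 812 / 1199 = 0.6772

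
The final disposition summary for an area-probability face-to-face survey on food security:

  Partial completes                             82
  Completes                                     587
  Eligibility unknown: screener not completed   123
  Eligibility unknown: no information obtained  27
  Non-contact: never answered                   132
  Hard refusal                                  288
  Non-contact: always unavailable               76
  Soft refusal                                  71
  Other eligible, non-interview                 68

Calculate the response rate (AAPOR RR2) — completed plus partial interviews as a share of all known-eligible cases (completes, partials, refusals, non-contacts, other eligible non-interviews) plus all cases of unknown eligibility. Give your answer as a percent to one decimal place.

46.0%

Refusal or break-off = 288 + 71 = 359
No answer / not reached = 132 + 76 = 208
Unknown if eligible = 123 + 27 = 150
Numerator: 587 + 82 = 669
Base: 587 + 82 + 359 + 208 + 68 + 150 = 1454
RR2 = 669 / 1454 = 0.4601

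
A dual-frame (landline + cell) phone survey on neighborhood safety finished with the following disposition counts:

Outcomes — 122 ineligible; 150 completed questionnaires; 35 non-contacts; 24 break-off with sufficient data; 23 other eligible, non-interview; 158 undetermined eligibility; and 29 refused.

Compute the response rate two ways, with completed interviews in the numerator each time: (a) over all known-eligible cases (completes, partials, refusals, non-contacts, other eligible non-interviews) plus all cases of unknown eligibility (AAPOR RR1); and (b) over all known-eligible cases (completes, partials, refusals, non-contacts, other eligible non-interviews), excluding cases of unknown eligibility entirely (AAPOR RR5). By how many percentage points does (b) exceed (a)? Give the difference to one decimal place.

21.7

Numerator = 150
Base = 150 + 24 + 29 + 35 + 23 + 158 = 419
RR1 = 150 / 419 = 0.3580
Base = 150 + 24 + 29 + 35 + 23 = 261
RR5 = 150 / 261 = 0.5747
Difference = 57.47 − 35.80 = 21.67 percentage points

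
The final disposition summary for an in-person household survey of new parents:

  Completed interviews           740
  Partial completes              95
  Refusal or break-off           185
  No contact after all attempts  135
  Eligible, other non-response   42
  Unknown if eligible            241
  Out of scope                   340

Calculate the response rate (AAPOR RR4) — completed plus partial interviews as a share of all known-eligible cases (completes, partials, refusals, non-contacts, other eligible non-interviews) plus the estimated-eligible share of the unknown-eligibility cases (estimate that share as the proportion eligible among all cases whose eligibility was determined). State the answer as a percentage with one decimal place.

60.3%

Top: 740 + 95 = 835
Eligible (known): 740 + 95 + 185 + 135 + 42 = 1197
e = 1197 / (1197 + 340) = 1197 / 1537 = 0.7788
e × U: 0.7788 × 241 = 187.69
Denominator: 1197 + 187.69 = 1384.69
RR4 = 835 / 1384.69 = 0.6030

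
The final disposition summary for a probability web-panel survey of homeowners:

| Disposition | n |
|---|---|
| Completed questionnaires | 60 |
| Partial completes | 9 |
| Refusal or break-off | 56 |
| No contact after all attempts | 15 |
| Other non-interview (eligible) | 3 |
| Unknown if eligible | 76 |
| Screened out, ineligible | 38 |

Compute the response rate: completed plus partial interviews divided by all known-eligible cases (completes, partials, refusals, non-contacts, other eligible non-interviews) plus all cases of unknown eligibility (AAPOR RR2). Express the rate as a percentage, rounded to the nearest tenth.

Num: 60 + 9 = 69
Denominator: 60 + 9 + 56 + 15 + 3 + 76 = 219
RR2 = 69 / 219 = 0.3151

31.5%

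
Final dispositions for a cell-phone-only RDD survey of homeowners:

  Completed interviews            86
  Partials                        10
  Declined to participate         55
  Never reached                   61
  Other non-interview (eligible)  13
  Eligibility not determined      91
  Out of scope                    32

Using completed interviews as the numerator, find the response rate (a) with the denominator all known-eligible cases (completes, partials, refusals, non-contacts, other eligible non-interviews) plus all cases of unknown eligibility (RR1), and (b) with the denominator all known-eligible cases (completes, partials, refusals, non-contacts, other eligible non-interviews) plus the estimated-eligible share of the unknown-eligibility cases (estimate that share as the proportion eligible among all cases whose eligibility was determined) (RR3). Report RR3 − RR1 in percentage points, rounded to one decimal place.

1.0

Num = 86
Denominator = 86 + 10 + 55 + 61 + 13 + 91 = 316
RR1 = 86 / 316 = 0.2722
Known eligible = 86 + 10 + 55 + 61 + 13 = 225
e = 225 / (225 + 32) = 225 / 257 = 0.8755
e × U = 0.8755 × 91 = 79.67
Denominator = 225 + 79.67 = 304.67
RR3 = 86 / 304.67 = 0.2823
Difference = 28.23 − 27.22 = 1.01 percentage points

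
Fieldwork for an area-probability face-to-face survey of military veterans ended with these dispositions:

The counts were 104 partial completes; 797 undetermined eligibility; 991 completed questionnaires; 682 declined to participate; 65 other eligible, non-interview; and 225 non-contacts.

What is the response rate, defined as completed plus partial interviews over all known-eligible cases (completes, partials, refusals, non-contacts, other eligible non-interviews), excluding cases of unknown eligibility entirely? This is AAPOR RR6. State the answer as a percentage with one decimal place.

Numerator = 991 + 104 = 1095
Denominator = 991 + 104 + 682 + 225 + 65 = 2067
RR6 = 1095 / 2067 = 0.5298

53.0%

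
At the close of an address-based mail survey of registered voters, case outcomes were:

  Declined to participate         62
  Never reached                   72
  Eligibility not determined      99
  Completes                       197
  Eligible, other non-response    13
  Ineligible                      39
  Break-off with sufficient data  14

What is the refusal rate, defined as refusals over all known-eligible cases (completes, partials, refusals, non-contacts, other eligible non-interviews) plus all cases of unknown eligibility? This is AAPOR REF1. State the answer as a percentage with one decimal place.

13.6%

Top → 62
Base → 197 + 14 + 62 + 72 + 13 + 99 = 457
REF1 = 62 / 457 = 0.1357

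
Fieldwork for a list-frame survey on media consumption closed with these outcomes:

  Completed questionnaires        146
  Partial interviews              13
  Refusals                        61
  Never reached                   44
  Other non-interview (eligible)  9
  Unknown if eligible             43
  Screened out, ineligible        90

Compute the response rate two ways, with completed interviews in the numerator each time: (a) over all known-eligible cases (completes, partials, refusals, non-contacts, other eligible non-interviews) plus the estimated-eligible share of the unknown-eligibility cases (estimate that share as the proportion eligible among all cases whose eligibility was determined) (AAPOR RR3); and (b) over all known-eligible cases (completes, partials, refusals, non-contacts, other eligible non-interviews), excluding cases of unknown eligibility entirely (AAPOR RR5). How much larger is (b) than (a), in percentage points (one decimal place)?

5.7

Numerator: 146
Eligible (known): 146 + 13 + 61 + 44 + 9 = 273
e = 273 / (273 + 90) = 273 / 363 = 0.7521
Estimated eligible among unknowns: 0.7521 × 43 = 32.34
Denom: 273 + 32.34 = 305.34
RR3 = 146 / 305.34 = 0.4782
Denom: 146 + 13 + 61 + 44 + 9 = 273
RR5 = 146 / 273 = 0.5348
Difference = 53.48 − 47.82 = 5.66 percentage points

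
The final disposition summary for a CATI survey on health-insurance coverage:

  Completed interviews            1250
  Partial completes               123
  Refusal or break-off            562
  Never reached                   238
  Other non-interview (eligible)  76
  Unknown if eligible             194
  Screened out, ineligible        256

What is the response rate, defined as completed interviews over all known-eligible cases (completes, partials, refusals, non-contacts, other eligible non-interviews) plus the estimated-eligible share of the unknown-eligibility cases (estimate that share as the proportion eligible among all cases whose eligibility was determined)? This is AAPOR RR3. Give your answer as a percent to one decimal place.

51.6%

Numerator = 1250
Determined eligible = 1250 + 123 + 562 + 238 + 76 = 2249
e = 2249 / (2249 + 256) = 2249 / 2505 = 0.8978
e × U = 0.8978 × 194 = 174.17
Denom = 2249 + 174.17 = 2423.17
RR3 = 1250 / 2423.17 = 0.5159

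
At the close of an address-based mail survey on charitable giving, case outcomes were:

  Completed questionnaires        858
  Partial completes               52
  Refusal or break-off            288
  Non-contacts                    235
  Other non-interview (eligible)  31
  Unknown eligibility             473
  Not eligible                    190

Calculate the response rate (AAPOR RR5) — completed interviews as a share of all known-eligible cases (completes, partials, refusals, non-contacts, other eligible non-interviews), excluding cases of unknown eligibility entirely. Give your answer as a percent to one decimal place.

Num: 858
Base: 858 + 52 + 288 + 235 + 31 = 1464
RR5 = 858 / 1464 = 0.5861

58.6%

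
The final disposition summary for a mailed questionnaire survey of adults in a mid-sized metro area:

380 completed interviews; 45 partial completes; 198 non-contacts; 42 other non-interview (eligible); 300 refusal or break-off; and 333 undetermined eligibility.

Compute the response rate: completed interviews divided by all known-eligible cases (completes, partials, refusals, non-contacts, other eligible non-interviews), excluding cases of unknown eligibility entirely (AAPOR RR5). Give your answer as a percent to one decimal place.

Top: 380
Denominator: 380 + 45 + 300 + 198 + 42 = 965
RR5 = 380 / 965 = 0.3938

39.4%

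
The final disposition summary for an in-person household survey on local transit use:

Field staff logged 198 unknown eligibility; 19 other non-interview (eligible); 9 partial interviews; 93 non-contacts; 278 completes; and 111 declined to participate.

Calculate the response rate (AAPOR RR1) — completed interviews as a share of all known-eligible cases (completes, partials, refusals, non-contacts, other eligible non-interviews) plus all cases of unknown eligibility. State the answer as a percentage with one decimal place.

39.3%

Numerator = 278
Denom = 278 + 9 + 111 + 93 + 19 + 198 = 708
RR1 = 278 / 708 = 0.3927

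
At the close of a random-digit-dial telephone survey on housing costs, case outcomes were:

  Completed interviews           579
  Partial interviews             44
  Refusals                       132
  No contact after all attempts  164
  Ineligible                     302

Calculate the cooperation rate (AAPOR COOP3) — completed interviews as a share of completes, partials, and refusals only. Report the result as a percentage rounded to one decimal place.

Top: 579
Denom: 579 + 44 + 132 = 755
COOP3 = 579 / 755 = 0.7669

76.7%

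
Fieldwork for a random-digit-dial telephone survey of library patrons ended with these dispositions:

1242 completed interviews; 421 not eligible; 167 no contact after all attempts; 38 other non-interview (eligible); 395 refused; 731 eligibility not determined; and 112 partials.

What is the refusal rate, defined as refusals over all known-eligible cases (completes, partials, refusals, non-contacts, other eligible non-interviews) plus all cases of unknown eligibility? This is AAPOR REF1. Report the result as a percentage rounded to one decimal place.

Num = 395
Denom = 1242 + 112 + 395 + 167 + 38 + 731 = 2685
REF1 = 395 / 2685 = 0.1471

14.7%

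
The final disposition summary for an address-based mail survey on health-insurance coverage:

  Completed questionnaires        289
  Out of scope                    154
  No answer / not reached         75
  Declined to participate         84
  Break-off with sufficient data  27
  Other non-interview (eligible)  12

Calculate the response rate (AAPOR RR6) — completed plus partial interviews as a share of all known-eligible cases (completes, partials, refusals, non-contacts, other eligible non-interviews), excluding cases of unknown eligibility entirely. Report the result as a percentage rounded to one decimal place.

Numerator → 289 + 27 = 316
Base → 289 + 27 + 84 + 75 + 12 = 487
RR6 = 316 / 487 = 0.6489

64.9%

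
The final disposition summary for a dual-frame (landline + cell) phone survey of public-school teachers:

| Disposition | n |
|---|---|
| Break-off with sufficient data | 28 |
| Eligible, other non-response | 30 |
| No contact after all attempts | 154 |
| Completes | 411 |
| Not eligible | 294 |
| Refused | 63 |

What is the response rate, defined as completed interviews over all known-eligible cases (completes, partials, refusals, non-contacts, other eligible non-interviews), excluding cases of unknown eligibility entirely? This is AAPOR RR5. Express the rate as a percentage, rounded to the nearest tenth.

59.9%

Num: 411
Denominator: 411 + 28 + 63 + 154 + 30 = 686
RR5 = 411 / 686 = 0.5991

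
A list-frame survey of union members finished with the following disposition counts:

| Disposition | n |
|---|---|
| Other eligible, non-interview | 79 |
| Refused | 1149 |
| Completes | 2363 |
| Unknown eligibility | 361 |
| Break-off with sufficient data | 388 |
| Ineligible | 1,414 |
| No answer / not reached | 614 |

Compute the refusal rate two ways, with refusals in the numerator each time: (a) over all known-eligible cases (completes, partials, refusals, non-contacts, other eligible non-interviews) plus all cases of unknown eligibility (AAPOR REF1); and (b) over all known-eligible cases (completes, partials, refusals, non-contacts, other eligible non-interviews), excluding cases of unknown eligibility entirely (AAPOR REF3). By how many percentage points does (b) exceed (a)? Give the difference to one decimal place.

Num → 1149
Base → 2363 + 388 + 1149 + 614 + 79 + 361 = 4954
REF1 = 1149 / 4954 = 0.2319
Base → 2363 + 388 + 1149 + 614 + 79 = 4593
REF3 = 1149 / 4593 = 0.2502
Difference = 25.02 − 23.19 = 1.83 percentage points

1.8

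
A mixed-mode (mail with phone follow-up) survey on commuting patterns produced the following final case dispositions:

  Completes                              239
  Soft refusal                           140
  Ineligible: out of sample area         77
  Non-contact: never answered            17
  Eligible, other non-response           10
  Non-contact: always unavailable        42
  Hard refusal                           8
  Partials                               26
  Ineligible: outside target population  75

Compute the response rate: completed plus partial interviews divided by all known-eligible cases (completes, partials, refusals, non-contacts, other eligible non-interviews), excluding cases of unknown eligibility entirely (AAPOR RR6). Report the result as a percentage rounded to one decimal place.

Declined to participate = 8 + 140 = 148
No contact after all attempts = 17 + 42 = 59
Screened out, ineligible = 75 + 77 = 152
Top = 239 + 26 = 265
Base = 239 + 26 + 148 + 59 + 10 = 482
RR6 = 265 / 482 = 0.5498

55.0%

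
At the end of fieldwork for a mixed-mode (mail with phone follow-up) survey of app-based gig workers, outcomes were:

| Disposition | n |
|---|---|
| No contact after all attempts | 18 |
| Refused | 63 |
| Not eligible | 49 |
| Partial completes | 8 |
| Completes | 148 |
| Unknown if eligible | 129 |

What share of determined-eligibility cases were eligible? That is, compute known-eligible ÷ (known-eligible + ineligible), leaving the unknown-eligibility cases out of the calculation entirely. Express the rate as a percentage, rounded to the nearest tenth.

82.9%

Eligible (known): 148 + 8 + 63 + 18 = 237
e = 237 / (237 + 49) = 237 / 286 = 0.8287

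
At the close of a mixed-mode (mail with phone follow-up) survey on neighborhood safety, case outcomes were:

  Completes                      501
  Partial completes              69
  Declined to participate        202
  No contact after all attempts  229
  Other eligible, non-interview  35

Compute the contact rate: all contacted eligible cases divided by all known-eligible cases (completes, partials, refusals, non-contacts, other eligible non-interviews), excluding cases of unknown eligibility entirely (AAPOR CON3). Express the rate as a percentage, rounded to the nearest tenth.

Top = 501 + 69 + 202 + 35 = 807
Denominator = 501 + 69 + 202 + 229 + 35 = 1036
CON3 = 807 / 1036 = 0.7790

77.9%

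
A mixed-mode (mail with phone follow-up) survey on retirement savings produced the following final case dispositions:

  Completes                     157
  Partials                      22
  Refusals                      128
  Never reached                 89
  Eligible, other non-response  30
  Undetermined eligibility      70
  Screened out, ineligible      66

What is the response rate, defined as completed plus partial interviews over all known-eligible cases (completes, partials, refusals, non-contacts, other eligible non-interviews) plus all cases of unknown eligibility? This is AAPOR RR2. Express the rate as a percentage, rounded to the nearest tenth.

36.1%

Num → 157 + 22 = 179
Denominator → 157 + 22 + 128 + 89 + 30 + 70 = 496
RR2 = 179 / 496 = 0.3609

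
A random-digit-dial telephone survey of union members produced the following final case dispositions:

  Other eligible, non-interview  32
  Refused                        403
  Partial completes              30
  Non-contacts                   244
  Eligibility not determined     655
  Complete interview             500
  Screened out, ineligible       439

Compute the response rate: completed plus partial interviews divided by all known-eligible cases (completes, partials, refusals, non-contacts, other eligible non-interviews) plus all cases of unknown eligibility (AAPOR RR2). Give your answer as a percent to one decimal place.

28.4%

Top: 500 + 30 = 530
Denominator: 500 + 30 + 403 + 244 + 32 + 655 = 1864
RR2 = 530 / 1864 = 0.2843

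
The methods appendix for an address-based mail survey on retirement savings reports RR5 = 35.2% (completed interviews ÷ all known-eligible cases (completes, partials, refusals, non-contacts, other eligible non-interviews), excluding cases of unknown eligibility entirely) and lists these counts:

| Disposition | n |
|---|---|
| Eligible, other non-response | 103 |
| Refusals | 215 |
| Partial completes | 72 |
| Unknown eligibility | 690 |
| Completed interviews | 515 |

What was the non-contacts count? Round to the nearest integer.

558

RR5 = 515 / D = 0.352
D = 515 / 0.352 = 1463.1
Remaining denominator categories sum to 905
non-contacts = 1463.1 − 905 ≈ 558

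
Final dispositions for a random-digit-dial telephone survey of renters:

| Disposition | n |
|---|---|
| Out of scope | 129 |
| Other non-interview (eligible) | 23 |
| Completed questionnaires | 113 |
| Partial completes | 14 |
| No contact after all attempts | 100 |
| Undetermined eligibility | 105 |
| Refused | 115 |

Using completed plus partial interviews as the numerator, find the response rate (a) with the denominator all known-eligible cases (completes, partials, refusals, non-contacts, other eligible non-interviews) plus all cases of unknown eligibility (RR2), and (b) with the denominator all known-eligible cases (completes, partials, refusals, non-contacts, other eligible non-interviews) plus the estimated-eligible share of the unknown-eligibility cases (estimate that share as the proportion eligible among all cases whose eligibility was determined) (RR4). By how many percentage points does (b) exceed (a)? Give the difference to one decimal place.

1.7

Numerator: 113 + 14 = 127
Base: 113 + 14 + 115 + 100 + 23 + 105 = 470
RR2 = 127 / 470 = 0.2702
Known eligible: 113 + 14 + 115 + 100 + 23 = 365
e = 365 / (365 + 129) = 365 / 494 = 0.7389
Estimated eligible among unknowns: 0.7389 × 105 = 77.58
Base: 365 + 77.58 = 442.58
RR4 = 127 / 442.58 = 0.2870
Difference = 28.70 − 27.02 = 1.68 percentage points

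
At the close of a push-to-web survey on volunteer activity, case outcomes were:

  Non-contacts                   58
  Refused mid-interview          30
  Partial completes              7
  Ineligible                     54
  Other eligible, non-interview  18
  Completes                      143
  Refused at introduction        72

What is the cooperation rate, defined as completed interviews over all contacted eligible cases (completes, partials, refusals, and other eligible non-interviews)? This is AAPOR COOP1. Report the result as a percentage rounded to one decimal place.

Refused = 72 + 30 = 102
Num: 143
Denom: 143 + 7 + 102 + 18 = 270
COOP1 = 143 / 270 = 0.5296

53.0%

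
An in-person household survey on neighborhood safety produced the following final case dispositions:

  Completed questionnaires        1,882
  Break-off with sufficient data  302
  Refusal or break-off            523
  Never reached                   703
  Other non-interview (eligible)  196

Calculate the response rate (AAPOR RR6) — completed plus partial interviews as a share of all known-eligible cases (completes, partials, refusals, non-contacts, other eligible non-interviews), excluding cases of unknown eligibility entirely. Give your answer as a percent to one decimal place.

60.6%

Top = 1882 + 302 = 2184
Base = 1882 + 302 + 523 + 703 + 196 = 3606
RR6 = 2184 / 3606 = 0.6057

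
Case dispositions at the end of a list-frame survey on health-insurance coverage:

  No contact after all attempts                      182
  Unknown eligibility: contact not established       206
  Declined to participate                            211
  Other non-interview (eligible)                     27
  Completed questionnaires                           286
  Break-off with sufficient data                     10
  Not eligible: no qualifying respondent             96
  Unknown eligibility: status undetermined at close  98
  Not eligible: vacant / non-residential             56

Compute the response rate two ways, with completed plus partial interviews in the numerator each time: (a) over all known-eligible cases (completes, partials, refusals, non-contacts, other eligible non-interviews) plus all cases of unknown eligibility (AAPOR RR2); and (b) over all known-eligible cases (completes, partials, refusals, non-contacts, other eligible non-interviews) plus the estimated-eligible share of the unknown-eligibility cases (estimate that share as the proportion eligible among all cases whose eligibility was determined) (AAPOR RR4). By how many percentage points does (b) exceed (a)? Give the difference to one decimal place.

Eligibility not determined = 206 + 98 = 304
Screened out, ineligible = 96 + 56 = 152
Top → 286 + 10 = 296
Denom → 286 + 10 + 211 + 182 + 27 + 304 = 1020
RR2 = 296 / 1020 = 0.2902
Determined eligible → 286 + 10 + 211 + 182 + 27 = 716
e = 716 / (716 + 152) = 716 / 868 = 0.8249
Estimated eligible among unknowns → 0.8249 × 304 = 250.77
Denom → 716 + 250.77 = 966.77
RR4 = 296 / 966.77 = 0.3062
Difference = 30.62 − 29.02 = 1.60 percentage points

1.6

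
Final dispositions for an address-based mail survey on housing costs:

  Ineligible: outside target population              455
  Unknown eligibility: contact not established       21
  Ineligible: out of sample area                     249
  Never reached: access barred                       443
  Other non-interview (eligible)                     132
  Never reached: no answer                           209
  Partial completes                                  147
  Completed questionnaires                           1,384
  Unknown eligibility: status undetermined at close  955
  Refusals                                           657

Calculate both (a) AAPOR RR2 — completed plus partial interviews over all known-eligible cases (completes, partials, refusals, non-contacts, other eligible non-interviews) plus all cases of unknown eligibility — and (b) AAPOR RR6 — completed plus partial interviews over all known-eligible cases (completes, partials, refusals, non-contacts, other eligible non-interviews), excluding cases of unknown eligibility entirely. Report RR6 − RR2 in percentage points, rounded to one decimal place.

No answer / not reached = 209 + 443 = 652
Unknown if eligible = 21 + 955 = 976
Out of scope = 455 + 249 = 704
Num = 1384 + 147 = 1531
Denom = 1384 + 147 + 657 + 652 + 132 + 976 = 3948
RR2 = 1531 / 3948 = 0.3878
Denom = 1384 + 147 + 657 + 652 + 132 = 2972
RR6 = 1531 / 2972 = 0.5151
Difference = 51.51 − 38.78 = 12.73 percentage points

12.7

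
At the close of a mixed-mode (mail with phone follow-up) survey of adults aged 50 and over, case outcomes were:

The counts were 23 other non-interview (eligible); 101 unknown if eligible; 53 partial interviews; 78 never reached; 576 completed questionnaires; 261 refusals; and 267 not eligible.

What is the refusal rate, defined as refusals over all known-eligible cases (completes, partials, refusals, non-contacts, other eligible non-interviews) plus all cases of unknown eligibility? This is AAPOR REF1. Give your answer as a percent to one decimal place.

Numerator: 261
Denominator: 576 + 53 + 261 + 78 + 23 + 101 = 1092
REF1 = 261 / 1092 = 0.2390

23.9%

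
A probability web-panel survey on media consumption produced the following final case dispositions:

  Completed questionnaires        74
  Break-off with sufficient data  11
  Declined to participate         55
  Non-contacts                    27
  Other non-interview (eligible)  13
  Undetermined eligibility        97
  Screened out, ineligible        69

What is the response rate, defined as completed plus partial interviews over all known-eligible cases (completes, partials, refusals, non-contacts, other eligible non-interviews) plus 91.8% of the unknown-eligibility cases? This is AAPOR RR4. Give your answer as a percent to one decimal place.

31.6%

Top: 74 + 11 = 85
Known eligible: 74 + 11 + 55 + 27 + 13 = 180
e × U: 0.9180 × 97 = 89.05
Denominator: 180 + 89.05 = 269.05
RR4 = 85 / 269.05 = 0.3159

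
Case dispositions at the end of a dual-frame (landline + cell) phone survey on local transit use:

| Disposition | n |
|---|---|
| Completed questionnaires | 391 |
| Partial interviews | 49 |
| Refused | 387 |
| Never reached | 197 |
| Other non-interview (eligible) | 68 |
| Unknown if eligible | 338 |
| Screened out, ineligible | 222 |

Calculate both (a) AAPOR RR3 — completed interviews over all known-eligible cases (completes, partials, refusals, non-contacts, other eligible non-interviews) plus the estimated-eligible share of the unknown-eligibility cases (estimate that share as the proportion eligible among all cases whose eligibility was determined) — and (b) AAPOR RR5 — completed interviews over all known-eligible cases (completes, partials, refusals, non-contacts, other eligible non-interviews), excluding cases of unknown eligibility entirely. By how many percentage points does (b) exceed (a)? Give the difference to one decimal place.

7.3

Num: 391
Determined eligible: 391 + 49 + 387 + 197 + 68 = 1092
e = 1092 / (1092 + 222) = 1092 / 1314 = 0.8311
Eligible share of unknowns: 0.8311 × 338 = 280.91
Denom: 1092 + 280.91 = 1372.91
RR3 = 391 / 1372.91 = 0.2848
Denom: 391 + 49 + 387 + 197 + 68 = 1092
RR5 = 391 / 1092 = 0.3581
Difference = 35.81 − 28.48 = 7.33 percentage points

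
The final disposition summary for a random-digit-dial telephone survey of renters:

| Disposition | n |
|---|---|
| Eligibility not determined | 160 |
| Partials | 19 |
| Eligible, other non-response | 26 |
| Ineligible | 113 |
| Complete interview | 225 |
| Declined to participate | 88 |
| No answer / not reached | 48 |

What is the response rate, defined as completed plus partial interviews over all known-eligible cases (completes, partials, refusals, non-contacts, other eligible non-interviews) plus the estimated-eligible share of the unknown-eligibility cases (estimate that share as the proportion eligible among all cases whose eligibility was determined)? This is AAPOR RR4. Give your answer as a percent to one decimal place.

Top = 225 + 19 = 244
Known eligible = 225 + 19 + 88 + 48 + 26 = 406
e = 406 / (406 + 113) = 406 / 519 = 0.7823
Eligible share of unknowns = 0.7823 × 160 = 125.17
Denominator = 406 + 125.17 = 531.17
RR4 = 244 / 531.17 = 0.4594

45.9%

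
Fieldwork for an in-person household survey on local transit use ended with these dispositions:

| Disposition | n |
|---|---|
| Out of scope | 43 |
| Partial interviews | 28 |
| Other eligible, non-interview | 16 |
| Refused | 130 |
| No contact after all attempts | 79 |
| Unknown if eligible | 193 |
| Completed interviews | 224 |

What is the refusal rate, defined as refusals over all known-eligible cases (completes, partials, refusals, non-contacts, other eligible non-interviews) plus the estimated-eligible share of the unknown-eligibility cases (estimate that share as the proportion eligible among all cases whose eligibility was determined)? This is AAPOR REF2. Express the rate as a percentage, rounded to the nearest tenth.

19.9%

Numerator → 130
Eligible (known) → 224 + 28 + 130 + 79 + 16 = 477
e = 477 / (477 + 43) = 477 / 520 = 0.9173
Eligible share of unknowns → 0.9173 × 193 = 177.04
Denom → 477 + 177.04 = 654.04
REF2 = 130 / 654.04 = 0.1988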